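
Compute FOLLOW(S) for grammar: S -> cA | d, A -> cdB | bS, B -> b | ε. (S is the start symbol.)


$ ∈ FOLLOW(S). For each A -> αBβ: add FIRST(β)\{ε} to FOLLOW(B); if β nullable, add FOLLOW(A).
FOLLOW(S) = {$}


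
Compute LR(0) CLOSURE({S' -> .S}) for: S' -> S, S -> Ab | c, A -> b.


Start: S' -> .S
For each item with dot before a nonterminal B, add B -> .γ for every B-production
Closure: [S' -> .S, S -> .Ab, S -> .c, A -> .b]


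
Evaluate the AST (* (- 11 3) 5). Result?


Evaluate inner: (- 11 3) = 8
Evaluate root: (* 8 5) = 40
Result: 40


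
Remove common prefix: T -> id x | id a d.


Common prefix: 'id'
Factored: T -> id T', T' -> x | a d


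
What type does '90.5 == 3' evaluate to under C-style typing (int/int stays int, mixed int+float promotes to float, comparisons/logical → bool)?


Operand types: float == int
Rule: comparison yields bool
Result type: bool


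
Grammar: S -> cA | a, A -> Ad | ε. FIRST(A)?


Per alternative of A: FIRST(Ad) = {d}; FIRST(ε) = {ε}
FIRST(A) = {d, ε}


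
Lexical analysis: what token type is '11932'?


Pattern: digits only
Type: INTEGER_LITERAL


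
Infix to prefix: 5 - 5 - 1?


left-to-right (same/higher precedence on left): tree is (- (- 5 5) 1)
Prefix: - - 5 5 1


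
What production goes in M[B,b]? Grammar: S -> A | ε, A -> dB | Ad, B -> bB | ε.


For [B, b]: 'b' ∈ FIRST(bB)
Entry: B -> bB


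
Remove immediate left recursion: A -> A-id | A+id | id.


Left-recursive alternatives: A-id, A+id; non-recursive: id
Introduce A': A -> idA', A' -> -idA' | +idA' | ε


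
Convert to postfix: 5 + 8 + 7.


Left to right (same or higher precedence on left)
Postfix: 5 8 + 7 +


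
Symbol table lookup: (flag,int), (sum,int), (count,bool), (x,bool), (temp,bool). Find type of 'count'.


Lookup 'count' → type bool


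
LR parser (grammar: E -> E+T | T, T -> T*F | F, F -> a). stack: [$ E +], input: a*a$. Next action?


no handle ('E+' is not any RHS); shift 'a'
Action: shift


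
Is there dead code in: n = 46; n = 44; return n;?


first assignment to n is overwritten before any read
Dead: 'n = 46'


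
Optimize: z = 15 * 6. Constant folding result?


15 * 6 = 90 at compile time
Optimized: z = 90


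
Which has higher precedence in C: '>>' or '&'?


'>>' is shift (level 8); '&' is bitwise AND (level 5)
Higher level binds tighter
'>>' has higher precedence than '&'


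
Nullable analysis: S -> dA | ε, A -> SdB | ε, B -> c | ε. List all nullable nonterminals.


A nonterminal is nullable iff some alternative derives ε (directly, or every symbol in it is nullable)
Nullable: {A, B, S}


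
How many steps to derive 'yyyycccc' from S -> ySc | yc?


Derivation: S => ySc => yyScc => yyySccc => yyyycccc
Steps: 4


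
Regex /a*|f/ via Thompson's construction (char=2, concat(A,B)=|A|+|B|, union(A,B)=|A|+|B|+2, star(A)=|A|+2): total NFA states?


Syntax tree has 2 char leaf(s), 1 union(s), 1 star(s)
chars contribute 2×2 = 4; each union adds +2; each star adds +2
Total: 4 + 2 + 2 = 8 states


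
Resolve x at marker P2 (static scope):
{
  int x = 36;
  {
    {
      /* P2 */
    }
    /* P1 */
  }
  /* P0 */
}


P2's block does not declare x; resolves to the enclosing declaration at depth 0
x = 36


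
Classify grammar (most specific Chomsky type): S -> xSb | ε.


Single nonterminal LHS, but x^n b^n is not regular
Classification: Type 2 (Context-Free)


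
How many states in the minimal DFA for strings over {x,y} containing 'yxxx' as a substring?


KMP-style automaton: 4 progress states + 1 absorbing accept = 5
Minimal DFA: 5 states


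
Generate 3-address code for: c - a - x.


Break into single-operator statements:
t1 = c - a
t2 = t1 - x


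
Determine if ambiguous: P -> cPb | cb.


balanced c^n…b^n: each string has a unique parse
Unambiguous


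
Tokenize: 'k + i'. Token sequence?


Scan left to right, longest-match per lexeme
Tokens: ID(k), OP(+), ID(i)


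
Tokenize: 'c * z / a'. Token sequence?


Scan left to right, longest-match per lexeme
Tokens: ID(c), OP(*), ID(z), OP(/), ID(a)


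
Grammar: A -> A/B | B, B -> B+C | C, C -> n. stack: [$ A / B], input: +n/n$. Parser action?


'+' can extend B; shift to build B -> B+C
Action: shift


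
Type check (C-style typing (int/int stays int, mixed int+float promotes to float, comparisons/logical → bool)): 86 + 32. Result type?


Operand types: int + int
Rule: mixed int/float promotes to float; int/int stays int
Result type: int


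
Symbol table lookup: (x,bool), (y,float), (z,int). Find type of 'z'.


Lookup 'z' → type int


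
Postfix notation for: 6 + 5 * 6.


* has higher precedence, evaluate 5*6 first
Postfix: 6 5 6 * +


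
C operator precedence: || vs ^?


'^' is bitwise XOR (level 4); '||' is logical OR (level 1)
Higher level binds tighter
'^' has higher precedence than '||'


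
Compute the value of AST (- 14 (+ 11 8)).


Evaluate inner: (+ 11 8) = 19
Evaluate root: (- 14 19) = -5
Result: -5


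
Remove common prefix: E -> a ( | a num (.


Common prefix: 'a'
Factored: E -> a E', E' -> ( | num (


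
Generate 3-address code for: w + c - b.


Break into single-operator statements:
t1 = w + c
t2 = t1 - b


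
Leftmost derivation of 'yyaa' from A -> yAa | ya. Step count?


Derivation: A => yAa => yyaa
Steps: 2


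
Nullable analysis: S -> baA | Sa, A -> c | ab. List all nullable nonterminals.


A nonterminal is nullable iff some alternative derives ε (directly, or every symbol in it is nullable)
Nullable: {}


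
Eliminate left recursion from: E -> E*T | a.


Left-recursive alternatives: E*T; non-recursive: a
Introduce E': E -> aE', E' -> *TE' | ε


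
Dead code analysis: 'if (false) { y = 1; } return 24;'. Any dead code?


condition is constant false, so the whole block is unreachable
Dead: 'if (false) { y = 1; }'


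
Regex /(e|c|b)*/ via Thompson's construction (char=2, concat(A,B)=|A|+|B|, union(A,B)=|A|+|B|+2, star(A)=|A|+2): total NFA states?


Syntax tree has 3 char leaf(s), 2 union(s), 1 star(s)
chars contribute 3×2 = 6; each union adds +2; each star adds +2
Total: 6 + 4 + 2 = 12 states


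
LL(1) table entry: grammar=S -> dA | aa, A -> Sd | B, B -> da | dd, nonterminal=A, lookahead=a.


For [A, a]: 'a' ∈ FIRST(Sd)
Entry: A -> Sd


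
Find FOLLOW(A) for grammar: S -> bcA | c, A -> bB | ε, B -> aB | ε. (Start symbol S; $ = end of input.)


$ ∈ FOLLOW(S). For each A -> αBβ: add FIRST(β)\{ε} to FOLLOW(B); if β nullable, add FOLLOW(A).
FOLLOW(A) = {$}


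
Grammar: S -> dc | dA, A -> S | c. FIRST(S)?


Per alternative of S: FIRST(dc) = {d}; FIRST(dA) = {d}
FIRST(S) = {d}


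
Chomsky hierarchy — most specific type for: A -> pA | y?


Right-linear: every RHS is a terminal or a terminal followed by one nonterminal
Classification: Type 3 (Regular)


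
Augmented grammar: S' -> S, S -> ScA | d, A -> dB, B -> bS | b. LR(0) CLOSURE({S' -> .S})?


Start: S' -> .S
For each item with dot before a nonterminal B, add B -> .γ for every B-production
Closure: [S' -> .S, S -> .ScA, S -> .d]


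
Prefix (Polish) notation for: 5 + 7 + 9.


left-to-right (same/higher precedence on left): tree is (+ (+ 5 7) 9)
Prefix: + + 5 7 9


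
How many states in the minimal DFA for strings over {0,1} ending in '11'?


Track the longest suffix of input matching a prefix of '11': 3 classes (prefixes of length 0..2)
Minimal DFA: 3 states


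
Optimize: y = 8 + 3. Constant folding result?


8 + 3 = 11 at compile time
Optimized: y = 11


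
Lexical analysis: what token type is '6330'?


Pattern: digits only
Type: INTEGER_LITERAL


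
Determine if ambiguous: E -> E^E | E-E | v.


'v^v-v' has two parse trees (no precedence encoded between ^ and -)
Ambiguous


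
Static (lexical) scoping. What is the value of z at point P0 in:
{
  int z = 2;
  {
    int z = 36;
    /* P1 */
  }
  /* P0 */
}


z declared in the same block as P0
z = 2


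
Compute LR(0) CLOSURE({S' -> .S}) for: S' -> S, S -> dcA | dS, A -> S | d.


Start: S' -> .S
For each item with dot before a nonterminal B, add B -> .γ for every B-production
Closure: [S' -> .S, S -> .dcA, S -> .dS]


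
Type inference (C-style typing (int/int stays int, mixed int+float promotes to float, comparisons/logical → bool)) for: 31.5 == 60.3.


Operand types: float == float
Rule: comparison yields bool
Result type: bool


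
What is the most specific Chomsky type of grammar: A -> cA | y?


Right-linear: every RHS is a terminal or a terminal followed by one nonterminal
Classification: Type 3 (Regular)


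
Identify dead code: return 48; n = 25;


statement follows a return and is unreachable
Dead: 'n = 25'


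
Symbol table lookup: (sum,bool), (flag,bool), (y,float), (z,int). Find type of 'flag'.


Lookup 'flag' → type bool


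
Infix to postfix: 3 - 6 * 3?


* has higher precedence, evaluate 6*3 first
Postfix: 3 6 3 * -


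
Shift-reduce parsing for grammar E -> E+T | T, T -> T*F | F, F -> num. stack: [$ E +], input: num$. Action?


no handle ('E+' is not any RHS); shift 'num'
Action: shift


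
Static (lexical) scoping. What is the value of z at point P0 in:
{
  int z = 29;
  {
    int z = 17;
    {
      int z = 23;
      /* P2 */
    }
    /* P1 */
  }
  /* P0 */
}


z declared in the same block as P0
z = 29


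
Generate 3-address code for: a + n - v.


Break into single-operator statements:
t1 = a + n
t2 = t1 - v


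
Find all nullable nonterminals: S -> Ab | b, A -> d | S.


A nonterminal is nullable iff some alternative derives ε (directly, or every symbol in it is nullable)
Nullable: {}


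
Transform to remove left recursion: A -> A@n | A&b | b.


Left-recursive alternatives: A@n, A&b; non-recursive: b
Introduce A': A -> bA', A' -> @nA' | &bA' | ε


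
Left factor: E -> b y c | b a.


Common prefix: 'b'
Factored: E -> b E', E' -> y c | a


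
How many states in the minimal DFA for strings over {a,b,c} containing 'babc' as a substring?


KMP-style automaton: 4 progress states + 1 absorbing accept = 5
Minimal DFA: 5 states


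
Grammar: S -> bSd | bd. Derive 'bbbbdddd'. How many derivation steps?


Derivation: S => bSd => bbSdd => bbbSddd => bbbbdddd
Steps: 4


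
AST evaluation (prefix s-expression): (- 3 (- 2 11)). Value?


Evaluate inner: (- 2 11) = -9
Evaluate root: (- 3 -9) = 12
Result: 12


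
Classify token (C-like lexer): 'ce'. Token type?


Pattern: letter/underscore followed by alphanumerics, not a keyword
Type: IDENTIFIER


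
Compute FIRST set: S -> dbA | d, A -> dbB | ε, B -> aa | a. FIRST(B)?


Per alternative of B: FIRST(aa) = {a}; FIRST(a) = {a}
FIRST(B) = {a}


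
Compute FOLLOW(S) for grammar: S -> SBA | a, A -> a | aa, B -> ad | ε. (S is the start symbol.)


$ ∈ FOLLOW(S). For each A -> αBβ: add FIRST(β)\{ε} to FOLLOW(B); if β nullable, add FOLLOW(A).
FOLLOW(S) = {$, a}


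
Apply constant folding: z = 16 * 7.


16 * 7 = 112 at compile time
Optimized: z = 112


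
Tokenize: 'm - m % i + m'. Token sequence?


Scan left to right, longest-match per lexeme
Tokens: ID(m), OP(-), ID(m), OP(%), ID(i), OP(+), ID(m)


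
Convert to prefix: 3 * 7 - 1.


left-to-right (same/higher precedence on left): tree is (- (* 3 7) 1)
Prefix: - * 3 7 1


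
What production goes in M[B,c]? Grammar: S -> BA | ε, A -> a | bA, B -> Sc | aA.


For [B, c]: 'c' ∈ FIRST(Sc)
Entry: B -> Sc


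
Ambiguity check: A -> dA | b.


right-linear, alternatives start with distinct terminals 'd' vs 'b': unique leftmost derivation
Unambiguous


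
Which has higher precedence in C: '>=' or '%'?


'%' is multiplicative (level 10); '>=' is relational (level 7)
Higher level binds tighter
'%' has higher precedence than '>='


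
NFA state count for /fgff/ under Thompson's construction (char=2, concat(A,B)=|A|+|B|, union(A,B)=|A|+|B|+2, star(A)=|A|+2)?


Syntax tree has 4 char leaf(s), 0 union(s), 0 star(s)
chars contribute 4×2 = 8; each union adds +2; each star adds +2
Total: 8 + 0 + 0 = 8 states


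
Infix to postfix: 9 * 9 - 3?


Left to right (same or higher precedence on left)
Postfix: 9 9 * 3 -


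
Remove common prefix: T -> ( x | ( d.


Common prefix: '('
Factored: T -> ( T', T' -> x | d


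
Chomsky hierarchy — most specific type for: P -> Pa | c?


Left-linear: every RHS is a terminal or one nonterminal followed by a terminal
Classification: Type 3 (Regular)


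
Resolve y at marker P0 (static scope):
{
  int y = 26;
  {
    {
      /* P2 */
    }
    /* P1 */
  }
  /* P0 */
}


y declared in the same block as P0
y = 26


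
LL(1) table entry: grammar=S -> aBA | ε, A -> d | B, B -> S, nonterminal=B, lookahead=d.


For [B, d]: S is nullable and 'd' ∈ FOLLOW(B)
Entry: B -> S


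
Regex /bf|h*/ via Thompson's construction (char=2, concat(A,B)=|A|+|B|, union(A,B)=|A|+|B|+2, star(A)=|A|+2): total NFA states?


Syntax tree has 3 char leaf(s), 1 union(s), 1 star(s)
chars contribute 3×2 = 6; each union adds +2; each star adds +2
Total: 6 + 2 + 2 = 10 states


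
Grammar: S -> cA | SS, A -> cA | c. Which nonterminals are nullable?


A nonterminal is nullable iff some alternative derives ε (directly, or every symbol in it is nullable)
Nullable: {}


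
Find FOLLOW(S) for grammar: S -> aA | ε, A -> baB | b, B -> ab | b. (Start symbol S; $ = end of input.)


$ ∈ FOLLOW(S). For each A -> αBβ: add FIRST(β)\{ε} to FOLLOW(B); if β nullable, add FOLLOW(A).
FOLLOW(S) = {$}


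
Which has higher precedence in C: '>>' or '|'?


'>>' is shift (level 8); '|' is bitwise OR (level 3)
Higher level binds tighter
'>>' has higher precedence than '|'


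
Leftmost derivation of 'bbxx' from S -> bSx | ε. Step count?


Derivation: S => bSx => bbSxx => bbxx
Steps: 3


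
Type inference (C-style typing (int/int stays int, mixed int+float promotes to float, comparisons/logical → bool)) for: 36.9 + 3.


Operand types: float + int
Rule: mixed int/float promotes to float; int/int stays int
Result type: float


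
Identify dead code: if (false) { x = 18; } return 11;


condition is constant false, so the whole block is unreachable
Dead: 'if (false) { x = 18; }'


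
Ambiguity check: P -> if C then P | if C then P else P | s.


dangling else: 'if C then if C then s else s' parses two ways
Ambiguous


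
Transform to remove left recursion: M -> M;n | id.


Left-recursive alternatives: M;n; non-recursive: id
Introduce M': M -> idM', M' -> ;nM' | ε


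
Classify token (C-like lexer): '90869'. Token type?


Pattern: digits only
Type: INTEGER_LITERAL


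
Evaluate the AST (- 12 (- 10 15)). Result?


Evaluate inner: (- 10 15) = -5
Evaluate root: (- 12 -5) = 17
Result: 17


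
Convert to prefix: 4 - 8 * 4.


'*' binds tighter: tree is (- 4 (* 8 4))
Prefix: - 4 * 8 4


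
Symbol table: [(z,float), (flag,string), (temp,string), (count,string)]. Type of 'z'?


Lookup 'z' → type float


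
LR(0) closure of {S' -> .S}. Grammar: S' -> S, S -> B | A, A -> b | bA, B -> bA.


Start: S' -> .S
For each item with dot before a nonterminal B, add B -> .γ for every B-production
Closure: [S' -> .S, S -> .B, S -> .A, B -> .bA, A -> .b, A -> .bA]


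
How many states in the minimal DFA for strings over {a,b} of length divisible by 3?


Track length mod 3: states 0..2, accept at 0
Minimal DFA: 3 states


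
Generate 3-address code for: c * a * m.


Break into single-operator statements:
t1 = c * a
t2 = t1 * m


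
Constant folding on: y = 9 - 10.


9 - 10 = -1 at compile time
Optimized: y = -1


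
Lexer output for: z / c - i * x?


Scan left to right, longest-match per lexeme
Tokens: ID(z), OP(/), ID(c), OP(-), ID(i), OP(*), ID(x)


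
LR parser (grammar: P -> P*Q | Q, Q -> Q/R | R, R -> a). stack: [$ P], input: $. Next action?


start symbol P on stack, input exhausted
Action: accept


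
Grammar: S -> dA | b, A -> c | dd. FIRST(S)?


Per alternative of S: FIRST(dA) = {d}; FIRST(b) = {b}
FIRST(S) = {b, d}


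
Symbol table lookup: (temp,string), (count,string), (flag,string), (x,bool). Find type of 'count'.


Lookup 'count' → type string


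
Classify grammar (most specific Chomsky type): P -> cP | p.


Right-linear: every RHS is a terminal or a terminal followed by one nonterminal
Classification: Type 3 (Regular)


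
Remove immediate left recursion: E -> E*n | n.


Left-recursive alternatives: E*n; non-recursive: n
Introduce E': E -> nE', E' -> *nE' | ε


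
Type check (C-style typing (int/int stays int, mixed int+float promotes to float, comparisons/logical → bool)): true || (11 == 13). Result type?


Operand types: bool || bool
Rule: logical operators take bool operands and yield bool
Result type: bool


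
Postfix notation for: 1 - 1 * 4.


* has higher precedence, evaluate 1*4 first
Postfix: 1 1 4 * -


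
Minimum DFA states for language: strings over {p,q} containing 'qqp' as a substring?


KMP-style automaton: 3 progress states + 1 absorbing accept = 4
Minimal DFA: 4 states


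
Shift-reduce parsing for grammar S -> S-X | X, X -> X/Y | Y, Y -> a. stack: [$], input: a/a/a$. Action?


no handle on stack; shift 'a'
Action: shift


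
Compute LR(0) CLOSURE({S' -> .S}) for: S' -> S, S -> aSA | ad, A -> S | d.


Start: S' -> .S
For each item with dot before a nonterminal B, add B -> .γ for every B-production
Closure: [S' -> .S, S -> .aSA, S -> .ad]


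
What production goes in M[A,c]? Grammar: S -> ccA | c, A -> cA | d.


For [A, c]: 'c' ∈ FIRST(cA)
Entry: A -> cA


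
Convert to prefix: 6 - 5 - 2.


left-to-right (same/higher precedence on left): tree is (- (- 6 5) 2)
Prefix: - - 6 5 2


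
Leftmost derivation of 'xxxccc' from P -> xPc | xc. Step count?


Derivation: P => xPc => xxPcc => xxxccc
Steps: 3


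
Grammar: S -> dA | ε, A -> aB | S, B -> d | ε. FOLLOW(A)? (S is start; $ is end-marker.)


$ ∈ FOLLOW(S). For each A -> αBβ: add FIRST(β)\{ε} to FOLLOW(B); if β nullable, add FOLLOW(A).
FOLLOW(A) = {$}


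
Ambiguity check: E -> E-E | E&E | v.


'v-v&v' has two parse trees (no precedence encoded between - and &)
Ambiguous


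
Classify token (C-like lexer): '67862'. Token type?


Pattern: digits only
Type: INTEGER_LITERAL


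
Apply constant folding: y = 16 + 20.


16 + 20 = 36 at compile time
Optimized: y = 36


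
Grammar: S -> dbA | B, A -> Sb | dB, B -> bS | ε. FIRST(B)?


Per alternative of B: FIRST(bS) = {b}; FIRST(ε) = {ε}
FIRST(B) = {b, ε}


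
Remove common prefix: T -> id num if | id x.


Common prefix: 'id'
Factored: T -> id T', T' -> num if | x


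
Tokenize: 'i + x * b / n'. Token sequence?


Scan left to right, longest-match per lexeme
Tokens: ID(i), OP(+), ID(x), OP(*), ID(b), OP(/), ID(n)


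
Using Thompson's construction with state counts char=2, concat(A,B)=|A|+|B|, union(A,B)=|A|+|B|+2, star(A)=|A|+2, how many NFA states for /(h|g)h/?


Syntax tree has 3 char leaf(s), 1 union(s), 0 star(s)
chars contribute 3×2 = 6; each union adds +2; each star adds +2
Total: 6 + 2 + 0 = 8 states


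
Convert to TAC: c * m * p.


Break into single-operator statements:
t1 = c * m
t2 = t1 * p


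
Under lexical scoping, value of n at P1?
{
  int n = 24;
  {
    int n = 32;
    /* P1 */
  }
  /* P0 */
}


n declared in the same block as P1
n = 32


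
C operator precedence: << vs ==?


'<<' is shift (level 8); '==' is equality (level 6)
Higher level binds tighter
'<<' has higher precedence than '=='


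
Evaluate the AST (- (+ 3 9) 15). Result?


Evaluate inner: (+ 3 9) = 12
Evaluate root: (- 12 15) = -3
Result: -3


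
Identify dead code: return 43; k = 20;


statement follows a return and is unreachable
Dead: 'k = 20'


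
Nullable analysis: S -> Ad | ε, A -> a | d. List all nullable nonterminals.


A nonterminal is nullable iff some alternative derives ε (directly, or every symbol in it is nullable)
Nullable: {S}


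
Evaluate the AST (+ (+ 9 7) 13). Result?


Evaluate inner: (+ 9 7) = 16
Evaluate root: (+ 16 13) = 29
Result: 29


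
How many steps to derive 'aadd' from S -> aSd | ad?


Derivation: S => aSd => aadd
Steps: 2


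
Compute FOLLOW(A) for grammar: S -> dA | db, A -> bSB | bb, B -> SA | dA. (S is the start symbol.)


$ ∈ FOLLOW(S). For each A -> αBβ: add FIRST(β)\{ε} to FOLLOW(B); if β nullable, add FOLLOW(A).
FOLLOW(A) = {$, b, d}


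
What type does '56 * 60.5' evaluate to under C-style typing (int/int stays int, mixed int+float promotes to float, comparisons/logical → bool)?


Operand types: int * float
Rule: mixed int/float promotes to float; int/int stays int
Result type: float


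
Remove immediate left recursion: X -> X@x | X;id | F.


Left-recursive alternatives: X@x, X;id; non-recursive: F
Introduce X': X -> FX', X' -> @xX' | ;idX' | ε


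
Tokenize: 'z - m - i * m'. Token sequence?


Scan left to right, longest-match per lexeme
Tokens: ID(z), OP(-), ID(m), OP(-), ID(i), OP(*), ID(m)


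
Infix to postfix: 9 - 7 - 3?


Left to right (same or higher precedence on left)
Postfix: 9 7 - 3 -


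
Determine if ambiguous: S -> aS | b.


right-linear, alternatives start with distinct terminals 'a' vs 'b': unique leftmost derivation
Unambiguous


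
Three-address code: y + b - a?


Break into single-operator statements:
t1 = y + b
t2 = t1 - a


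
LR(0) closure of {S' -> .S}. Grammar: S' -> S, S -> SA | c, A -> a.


Start: S' -> .S
For each item with dot before a nonterminal B, add B -> .γ for every B-production
Closure: [S' -> .S, S -> .SA, S -> .c]


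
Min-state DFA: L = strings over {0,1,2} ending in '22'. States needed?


Track the longest suffix of input matching a prefix of '22': 3 classes (prefixes of length 0..2)
Minimal DFA: 3 states


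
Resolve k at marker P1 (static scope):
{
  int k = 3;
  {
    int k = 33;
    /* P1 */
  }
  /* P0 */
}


k declared in the same block as P1
k = 33


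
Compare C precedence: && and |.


'|' is bitwise OR (level 3); '&&' is logical AND (level 2)
Higher level binds tighter
'|' has higher precedence than '&&'


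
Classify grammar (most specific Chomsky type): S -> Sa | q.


Left-linear: every RHS is a terminal or one nonterminal followed by a terminal
Classification: Type 3 (Regular)


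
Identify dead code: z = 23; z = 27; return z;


first assignment to z is overwritten before any read
Dead: 'z = 23'


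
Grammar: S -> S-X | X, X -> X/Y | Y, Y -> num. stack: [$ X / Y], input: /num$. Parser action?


handle 'X/Y' on top
Action: reduce (X -> X/Y)


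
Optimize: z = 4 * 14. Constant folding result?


4 * 14 = 56 at compile time
Optimized: z = 56


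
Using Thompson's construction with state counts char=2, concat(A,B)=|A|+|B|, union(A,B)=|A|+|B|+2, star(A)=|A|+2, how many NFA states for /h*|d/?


Syntax tree has 2 char leaf(s), 1 union(s), 1 star(s)
chars contribute 2×2 = 4; each union adds +2; each star adds +2
Total: 4 + 2 + 2 = 8 states


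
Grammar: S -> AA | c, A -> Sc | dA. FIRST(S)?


Per alternative of S: FIRST(AA) = {c, d}; FIRST(c) = {c}
FIRST(S) = {c, d}


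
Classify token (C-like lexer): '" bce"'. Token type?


Pattern: double-quoted sequence
Type: STRING_LITERAL


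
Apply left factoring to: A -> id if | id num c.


Common prefix: 'id'
Factored: A -> id A', A' -> if | num c


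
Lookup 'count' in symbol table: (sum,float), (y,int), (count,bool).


Lookup 'count' → type bool


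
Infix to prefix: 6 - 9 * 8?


'*' binds tighter: tree is (- 6 (* 9 8))
Prefix: - 6 * 9 8


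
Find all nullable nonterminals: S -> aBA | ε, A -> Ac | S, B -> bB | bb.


A nonterminal is nullable iff some alternative derives ε (directly, or every symbol in it is nullable)
Nullable: {A, S}


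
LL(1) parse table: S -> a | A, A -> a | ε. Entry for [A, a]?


For [A, a]: 'a' ∈ FIRST(a)
Entry: A -> a


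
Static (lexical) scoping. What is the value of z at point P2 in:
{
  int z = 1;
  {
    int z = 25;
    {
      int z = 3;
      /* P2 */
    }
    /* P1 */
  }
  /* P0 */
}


z declared in the same block as P2
z = 3


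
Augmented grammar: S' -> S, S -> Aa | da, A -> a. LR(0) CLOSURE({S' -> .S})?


Start: S' -> .S
For each item with dot before a nonterminal B, add B -> .γ for every B-production
Closure: [S' -> .S, S -> .Aa, S -> .da, A -> .a]


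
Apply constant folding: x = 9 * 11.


9 * 11 = 99 at compile time
Optimized: x = 99


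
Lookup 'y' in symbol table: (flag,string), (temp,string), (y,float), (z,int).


Lookup 'y' → type float


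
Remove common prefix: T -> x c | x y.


Common prefix: 'x'
Factored: T -> x T', T' -> c | y


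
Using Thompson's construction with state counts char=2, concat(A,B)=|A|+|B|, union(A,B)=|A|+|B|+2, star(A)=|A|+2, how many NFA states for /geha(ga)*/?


Syntax tree has 6 char leaf(s), 0 union(s), 1 star(s)
chars contribute 6×2 = 12; each union adds +2; each star adds +2
Total: 12 + 0 + 2 = 14 states


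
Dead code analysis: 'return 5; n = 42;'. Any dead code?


statement follows a return and is unreachable
Dead: 'n = 42'


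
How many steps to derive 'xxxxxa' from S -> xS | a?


Derivation: S => xS => xxS => xxxS => xxxxS => xxxxxS => xxxxxa
Steps: 6


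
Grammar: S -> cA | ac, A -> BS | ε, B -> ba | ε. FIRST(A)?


Per alternative of A: FIRST(BS) = {a, b, c}; FIRST(ε) = {ε}
FIRST(A) = {a, b, c, ε}


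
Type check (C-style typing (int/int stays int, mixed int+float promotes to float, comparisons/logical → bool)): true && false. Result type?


Operand types: bool && bool
Rule: logical operators take bool operands and yield bool
Result type: bool


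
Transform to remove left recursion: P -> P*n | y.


Left-recursive alternatives: P*n; non-recursive: y
Introduce P': P -> yP', P' -> *nP' | ε


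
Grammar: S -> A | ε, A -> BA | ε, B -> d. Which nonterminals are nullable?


A nonterminal is nullable iff some alternative derives ε (directly, or every symbol in it is nullable)
Nullable: {A, S}


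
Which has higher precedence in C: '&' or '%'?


'%' is multiplicative (level 10); '&' is bitwise AND (level 5)
Higher level binds tighter
'%' has higher precedence than '&'


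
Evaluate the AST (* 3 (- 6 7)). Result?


Evaluate inner: (- 6 7) = -1
Evaluate root: (* 3 -1) = -3
Result: -3


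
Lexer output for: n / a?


Scan left to right, longest-match per lexeme
Tokens: ID(n), OP(/), ID(a)


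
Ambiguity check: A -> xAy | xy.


balanced x^n…y^n: each string has a unique parse
Unambiguous


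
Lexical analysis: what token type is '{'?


Pattern: delimiter/punctuation
Type: PUNCTUATION


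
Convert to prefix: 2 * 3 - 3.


left-to-right (same/higher precedence on left): tree is (- (* 2 3) 3)
Prefix: - * 2 3 3


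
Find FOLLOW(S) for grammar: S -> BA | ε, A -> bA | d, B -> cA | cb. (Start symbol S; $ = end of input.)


$ ∈ FOLLOW(S). For each A -> αBβ: add FIRST(β)\{ε} to FOLLOW(B); if β nullable, add FOLLOW(A).
FOLLOW(S) = {$}


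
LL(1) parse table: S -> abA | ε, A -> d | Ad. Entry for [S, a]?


For [S, a]: 'a' ∈ FIRST(abA)
Entry: S -> abA


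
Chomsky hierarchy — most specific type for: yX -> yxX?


LHS has context (more than one symbol) and |LHS| ≤ |RHS|
Classification: Type 1 (Context-Sensitive)


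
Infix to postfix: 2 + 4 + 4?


Left to right (same or higher precedence on left)
Postfix: 2 4 + 4 +


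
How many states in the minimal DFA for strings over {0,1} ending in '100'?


Track the longest suffix of input matching a prefix of '100': 4 classes (prefixes of length 0..3)
Minimal DFA: 4 states


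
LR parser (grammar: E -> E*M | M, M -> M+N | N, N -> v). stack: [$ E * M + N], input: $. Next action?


handle 'M+N' on top
Action: reduce (M -> M+N)


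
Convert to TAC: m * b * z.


Break into single-operator statements:
t1 = m * b
t2 = t1 * z


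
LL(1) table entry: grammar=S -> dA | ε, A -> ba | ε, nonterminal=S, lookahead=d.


For [S, d]: 'd' ∈ FIRST(dA)
Entry: S -> dA


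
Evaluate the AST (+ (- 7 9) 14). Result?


Evaluate inner: (- 7 9) = -2
Evaluate root: (+ -2 14) = 12
Result: 12


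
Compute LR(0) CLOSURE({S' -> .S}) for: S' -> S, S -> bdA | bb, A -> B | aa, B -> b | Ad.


Start: S' -> .S
For each item with dot before a nonterminal B, add B -> .γ for every B-production
Closure: [S' -> .S, S -> .bdA, S -> .bb]


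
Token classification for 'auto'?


Pattern: reserved word
Type: KEYWORD


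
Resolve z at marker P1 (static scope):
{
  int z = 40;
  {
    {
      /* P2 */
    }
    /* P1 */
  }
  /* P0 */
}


P1's block does not declare z; resolves to the enclosing declaration at depth 0
z = 40


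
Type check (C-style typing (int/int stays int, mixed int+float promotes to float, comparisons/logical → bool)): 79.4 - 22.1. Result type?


Operand types: float - float
Rule: mixed int/float promotes to float; int/int stays int
Result type: float


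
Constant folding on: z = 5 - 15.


5 - 15 = -10 at compile time
Optimized: z = -10


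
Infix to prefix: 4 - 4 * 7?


'*' binds tighter: tree is (- 4 (* 4 7))
Prefix: - 4 * 4 7


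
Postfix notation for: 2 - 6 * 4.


* has higher precedence, evaluate 6*4 first
Postfix: 2 6 4 * -


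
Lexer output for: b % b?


Scan left to right, longest-match per lexeme
Tokens: ID(b), OP(%), ID(b)


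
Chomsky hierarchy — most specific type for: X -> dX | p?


Right-linear: every RHS is a terminal or a terminal followed by one nonterminal
Classification: Type 3 (Regular)


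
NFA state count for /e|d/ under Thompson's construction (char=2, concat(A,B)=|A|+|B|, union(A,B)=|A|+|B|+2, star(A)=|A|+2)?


Syntax tree has 2 char leaf(s), 1 union(s), 0 star(s)
chars contribute 2×2 = 4; each union adds +2; each star adds +2
Total: 4 + 2 + 0 = 6 states


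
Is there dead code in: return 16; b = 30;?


statement follows a return and is unreachable
Dead: 'b = 30'


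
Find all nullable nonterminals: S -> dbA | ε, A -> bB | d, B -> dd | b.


A nonterminal is nullable iff some alternative derives ε (directly, or every symbol in it is nullable)
Nullable: {S}


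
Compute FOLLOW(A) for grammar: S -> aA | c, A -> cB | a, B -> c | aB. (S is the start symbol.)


$ ∈ FOLLOW(S). For each A -> αBβ: add FIRST(β)\{ε} to FOLLOW(B); if β nullable, add FOLLOW(A).
FOLLOW(A) = {$}


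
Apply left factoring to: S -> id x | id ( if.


Common prefix: 'id'
Factored: S -> id S', S' -> x | ( if


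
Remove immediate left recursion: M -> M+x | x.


Left-recursive alternatives: M+x; non-recursive: x
Introduce M': M -> xM', M' -> +xM' | ε


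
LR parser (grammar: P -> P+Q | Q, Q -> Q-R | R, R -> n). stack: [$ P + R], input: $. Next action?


'R' (not preceded by Q-) is the handle for Q -> R
Action: reduce (Q -> R)


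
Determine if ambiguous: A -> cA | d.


right-linear, alternatives start with distinct terminals 'c' vs 'd': unique leftmost derivation
Unambiguous


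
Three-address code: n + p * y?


Break into single-operator statements:
t1 = p * y
t2 = n + t1


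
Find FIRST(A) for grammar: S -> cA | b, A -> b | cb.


Per alternative of A: FIRST(b) = {b}; FIRST(cb) = {c}
FIRST(A) = {b, c}


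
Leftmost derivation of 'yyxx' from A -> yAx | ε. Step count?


Derivation: A => yAx => yyAxx => yyxx
Steps: 3


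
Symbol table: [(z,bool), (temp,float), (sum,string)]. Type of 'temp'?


Lookup 'temp' → type float


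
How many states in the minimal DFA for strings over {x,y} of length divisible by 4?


Track length mod 4: states 0..3, accept at 0
Minimal DFA: 4 states


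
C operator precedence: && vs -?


'-' is additive (level 9); '&&' is logical AND (level 2)
Higher level binds tighter
'-' has higher precedence than '&&'


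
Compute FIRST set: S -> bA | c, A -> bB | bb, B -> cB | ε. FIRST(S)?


Per alternative of S: FIRST(bA) = {b}; FIRST(c) = {c}
FIRST(S) = {b, c}


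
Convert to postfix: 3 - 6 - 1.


Left to right (same or higher precedence on left)
Postfix: 3 6 - 1 -


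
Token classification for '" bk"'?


Pattern: double-quoted sequence
Type: STRING_LITERAL


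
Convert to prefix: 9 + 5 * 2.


'*' binds tighter: tree is (+ 9 (* 5 2))
Prefix: + 9 * 5 2


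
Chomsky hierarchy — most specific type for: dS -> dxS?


LHS has context (more than one symbol) and |LHS| ≤ |RHS|
Classification: Type 1 (Context-Sensitive)


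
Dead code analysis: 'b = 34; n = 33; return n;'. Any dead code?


b is assigned but never read
Dead: 'b = 34'


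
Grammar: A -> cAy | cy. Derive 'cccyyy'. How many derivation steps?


Derivation: A => cAy => ccAyy => cccyyy
Steps: 3


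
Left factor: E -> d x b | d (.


Common prefix: 'd'
Factored: E -> d E', E' -> x b | (


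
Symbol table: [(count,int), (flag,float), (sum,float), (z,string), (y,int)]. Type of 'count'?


Lookup 'count' → type int


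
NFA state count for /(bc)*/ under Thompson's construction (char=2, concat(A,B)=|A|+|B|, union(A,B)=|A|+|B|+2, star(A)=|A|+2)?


Syntax tree has 2 char leaf(s), 0 union(s), 1 star(s)
chars contribute 2×2 = 4; each union adds +2; each star adds +2
Total: 4 + 0 + 2 = 6 states


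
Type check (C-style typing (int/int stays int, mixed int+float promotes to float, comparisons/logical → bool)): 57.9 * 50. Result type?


Operand types: float * int
Rule: mixed int/float promotes to float; int/int stays int
Result type: float


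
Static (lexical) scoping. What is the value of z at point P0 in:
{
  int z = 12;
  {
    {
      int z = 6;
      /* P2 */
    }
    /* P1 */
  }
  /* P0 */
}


z declared in the same block as P0
z = 12


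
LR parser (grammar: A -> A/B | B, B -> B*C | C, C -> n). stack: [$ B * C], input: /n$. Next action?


handle 'B*C' on top
Action: reduce (B -> B*C)


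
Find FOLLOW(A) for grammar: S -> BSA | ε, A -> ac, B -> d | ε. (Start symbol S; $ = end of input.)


$ ∈ FOLLOW(S). For each A -> αBβ: add FIRST(β)\{ε} to FOLLOW(B); if β nullable, add FOLLOW(A).
FOLLOW(A) = {$, a}


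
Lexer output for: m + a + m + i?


Scan left to right, longest-match per lexeme
Tokens: ID(m), OP(+), ID(a), OP(+), ID(m), OP(+), ID(i)


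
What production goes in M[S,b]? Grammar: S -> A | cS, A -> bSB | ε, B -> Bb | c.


For [S, b]: 'b' ∈ FIRST(A)
Entry: S -> A


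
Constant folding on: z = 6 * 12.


6 * 12 = 72 at compile time
Optimized: z = 72


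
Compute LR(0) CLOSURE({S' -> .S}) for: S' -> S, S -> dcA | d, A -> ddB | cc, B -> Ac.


Start: S' -> .S
For each item with dot before a nonterminal B, add B -> .γ for every B-production
Closure: [S' -> .S, S -> .dcA, S -> .d]


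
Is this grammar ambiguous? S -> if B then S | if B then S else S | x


dangling else: 'if B then if B then x else x' parses two ways
Ambiguous


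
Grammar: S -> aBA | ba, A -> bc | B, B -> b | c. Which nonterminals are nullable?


A nonterminal is nullable iff some alternative derives ε (directly, or every symbol in it is nullable)
Nullable: {}


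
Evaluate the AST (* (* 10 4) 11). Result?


Evaluate inner: (* 10 4) = 40
Evaluate root: (* 40 11) = 440
Result: 440


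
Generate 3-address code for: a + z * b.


Break into single-operator statements:
t1 = z * b
t2 = a + t1


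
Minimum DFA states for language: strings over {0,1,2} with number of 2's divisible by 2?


Track (count of 2) mod 2: states 0..1, accept at 0
Minimal DFA: 2 states


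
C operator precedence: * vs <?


'*' is multiplicative (level 10); '<' is relational (level 7)
Higher level binds tighter
'*' has higher precedence than '<'


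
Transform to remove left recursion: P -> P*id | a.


Left-recursive alternatives: P*id; non-recursive: a
Introduce P': P -> aP', P' -> *idP' | ε


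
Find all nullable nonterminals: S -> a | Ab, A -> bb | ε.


A nonterminal is nullable iff some alternative derives ε (directly, or every symbol in it is nullable)
Nullable: {A}


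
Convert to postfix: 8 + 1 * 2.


* has higher precedence, evaluate 1*2 first
Postfix: 8 1 2 * +


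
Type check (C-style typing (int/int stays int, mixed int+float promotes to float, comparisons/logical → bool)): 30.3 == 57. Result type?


Operand types: float == int
Rule: comparison yields bool
Result type: bool


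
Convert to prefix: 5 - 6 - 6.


left-to-right (same/higher precedence on left): tree is (- (- 5 6) 6)
Prefix: - - 5 6 6


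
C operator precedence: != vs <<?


'<<' is shift (level 8); '!=' is equality (level 6)
Higher level binds tighter
'<<' has higher precedence than '!='


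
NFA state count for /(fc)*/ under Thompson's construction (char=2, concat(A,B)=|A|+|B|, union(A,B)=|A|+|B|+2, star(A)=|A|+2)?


Syntax tree has 2 char leaf(s), 0 union(s), 1 star(s)
chars contribute 2×2 = 4; each union adds +2; each star adds +2
Total: 4 + 0 + 2 = 6 states


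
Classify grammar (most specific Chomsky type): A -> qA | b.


Right-linear: every RHS is a terminal or a terminal followed by one nonterminal
Classification: Type 3 (Regular)


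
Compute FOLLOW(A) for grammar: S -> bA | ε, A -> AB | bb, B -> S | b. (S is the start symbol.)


$ ∈ FOLLOW(S). For each A -> αBβ: add FIRST(β)\{ε} to FOLLOW(B); if β nullable, add FOLLOW(A).
FOLLOW(A) = {$, b}


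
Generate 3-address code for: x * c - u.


Break into single-operator statements:
t1 = x * c
t2 = t1 - u


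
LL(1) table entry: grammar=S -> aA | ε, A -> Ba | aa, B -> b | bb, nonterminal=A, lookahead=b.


For [A, b]: 'b' ∈ FIRST(Ba)
Entry: A -> Ba


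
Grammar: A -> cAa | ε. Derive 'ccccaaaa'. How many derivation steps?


Derivation: A => cAa => ccAaa => cccAaaa => ccccAaaaa => ccccaaaa
Steps: 5


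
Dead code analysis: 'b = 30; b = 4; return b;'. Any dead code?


first assignment to b is overwritten before any read
Dead: 'b = 30'


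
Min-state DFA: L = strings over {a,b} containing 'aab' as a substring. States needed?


KMP-style automaton: 3 progress states + 1 absorbing accept = 4
Minimal DFA: 4 states


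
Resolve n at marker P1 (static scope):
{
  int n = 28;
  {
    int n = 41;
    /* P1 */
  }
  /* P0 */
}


n declared in the same block as P1
n = 41


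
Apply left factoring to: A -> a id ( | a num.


Common prefix: 'a'
Factored: A -> a A', A' -> id ( | num


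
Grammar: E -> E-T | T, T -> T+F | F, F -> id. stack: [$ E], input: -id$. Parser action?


shift '-' to continue E -> E-T
Action: shift


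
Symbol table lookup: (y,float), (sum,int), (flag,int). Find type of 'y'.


Lookup 'y' → type float


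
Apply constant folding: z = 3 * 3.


3 * 3 = 9 at compile time
Optimized: z = 9


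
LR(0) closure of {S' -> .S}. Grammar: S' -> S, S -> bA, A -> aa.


Start: S' -> .S
For each item with dot before a nonterminal B, add B -> .γ for every B-production
Closure: [S' -> .S, S -> .bA]


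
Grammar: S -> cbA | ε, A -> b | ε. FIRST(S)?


Per alternative of S: FIRST(cbA) = {c}; FIRST(ε) = {ε}
FIRST(S) = {c, ε}
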